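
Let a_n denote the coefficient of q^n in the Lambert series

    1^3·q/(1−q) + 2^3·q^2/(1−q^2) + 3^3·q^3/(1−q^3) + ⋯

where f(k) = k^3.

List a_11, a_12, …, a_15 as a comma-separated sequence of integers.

d|11:{11,1}  Σf=1331+1=1332
q^12  k|12↦f(k): 1:1 2:8 3:27 4:64 6:216 12:1728  a_12=2044
q^13  k|13↦f(k): 1:1 13:2197  a_13=2198
d|14:{1,2,7,14}  Σf=1+8+343+2744=3096
[q^15] f(1)=1,f(3)=27,f(5)=125,f(15)=3375 ⇒ 3528

1332, 2044, 2198, 3096, 3528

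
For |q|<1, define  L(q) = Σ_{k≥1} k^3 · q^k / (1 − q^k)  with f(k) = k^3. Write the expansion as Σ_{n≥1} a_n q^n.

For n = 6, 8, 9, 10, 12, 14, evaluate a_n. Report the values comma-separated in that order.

[q^6] f(1)=1,f(2)=8,f(3)=27,f(6)=216 ⇒ 252
q^8  k|8↦f(k): 1:1 2:8 4:64 8:512  a_8=585
[q^9] f(1)=1,f(3)=27,f(9)=729 ⇒ 757
q^10  k|10↦f(k): 10:1000 5:125 2:8 1:1  a_10=1134
[q^12] f(12)=1728,f(6)=216,f(4)=64,f(3)=27,f(2)=8,f(1)=1 ⇒ 2044
[q^14] f(14)=2744,f(7)=343,f(2)=8,f(1)=1 ⇒ 3096

252, 585, 757, 1134, 2044, 3096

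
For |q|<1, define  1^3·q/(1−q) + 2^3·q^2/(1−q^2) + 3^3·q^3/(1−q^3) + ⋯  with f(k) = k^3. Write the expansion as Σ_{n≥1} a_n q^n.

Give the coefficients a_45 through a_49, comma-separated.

q^45  k|45↦f(k): 45:91125 15:3375 9:729 5:125 3:27 1:1  a_45=95382
n=46: 1·46 2·23 23·2 46·1  f→[1+8+12167+97336]=109512
q^47  k|47↦f(k): 1:1 47:103823  a_47=103824
d|48:{1,2,3,4,6,8,12,16,24,48}  Σf=1+8+27+64+216+512+1728+4096+13824+110592=131068
n=49: 49·1 7·7 1·49  f→[117649+343+1]=117993

95382, 109512, 103824, 131068, 117993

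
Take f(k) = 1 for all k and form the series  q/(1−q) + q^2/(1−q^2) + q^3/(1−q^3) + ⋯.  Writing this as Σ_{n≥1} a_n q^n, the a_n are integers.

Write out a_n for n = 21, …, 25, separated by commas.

4, 4, 2, 8, 3

[q^21] f(21)=1,f(7)=1,f(3)=1,f(1)=1 ⇒ 4
n=22: 1·22 2·11 11·2 22·1  f→[1+1+1+1]=4
q^23  k|23↦f(k): 1:1 23:1  a_23=2
[q^24] f(24)=1,f(12)=1,f(8)=1,f(6)=1,f(4)=1,f(3)=1,f(2)=1,f(1)=1 ⇒ 8
n=25: 25·1 5·5 1·25  f→[1+1+1]=3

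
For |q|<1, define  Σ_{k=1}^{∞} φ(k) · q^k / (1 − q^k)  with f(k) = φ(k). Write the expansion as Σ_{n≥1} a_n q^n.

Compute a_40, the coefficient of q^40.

d|40:{1,2,4,5,8,10,20,40}  Σφ=1+1+2+4+4+4+8+16=40

a_40 = 40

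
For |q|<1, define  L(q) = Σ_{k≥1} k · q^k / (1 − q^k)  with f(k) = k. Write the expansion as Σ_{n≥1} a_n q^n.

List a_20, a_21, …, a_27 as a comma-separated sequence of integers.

n=20: 20·1 10·2 5·4 4·5 2·10 1·20  f→[20+10+5+4+2+1]=42
n=21: 1·21 3·7 7·3 21·1  f→[1+3+7+21]=32
d|22:{1,2,11,22}  Σf=1+2+11+22=36
q^23  k|23↦f(k): 1:1 23:23  a_23=24
d|24:{1,2,3,4,6,8,12,24}  Σf=1+2+3+4+6+8+12+24=60
d|25:{25,5,1}  Σf=25+5+1=31
d|26:{1,2,13,26}  Σf=1+2+13+26=42
d|27:{27,9,3,1}  Σf=27+9+3+1=40

42, 32, 36, 24, 60, 31, 42, 40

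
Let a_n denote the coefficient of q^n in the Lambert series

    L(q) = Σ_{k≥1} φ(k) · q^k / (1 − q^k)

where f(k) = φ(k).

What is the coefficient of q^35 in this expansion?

[q^35] φ(35)=24,φ(7)=6,φ(5)=4,φ(1)=1 ⇒ 35

a_35 = 35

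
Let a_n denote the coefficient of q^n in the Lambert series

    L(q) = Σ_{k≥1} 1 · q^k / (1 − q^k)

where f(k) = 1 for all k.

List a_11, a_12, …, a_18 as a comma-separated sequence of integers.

2, 6, 2, 4, 4, 5, 2, 6

d|11:{11,1}  Σf=1+1=2
d|12:{12,6,4,3,2,1}  Σf=1+1+1+1+1+1=6
d|13:{13,1}  Σf=1+1=2
n=14: 14·1 7·2 2·7 1·14  f→[1+1+1+1]=4
q^15  k|15↦f(k): 1:1 3:1 5:1 15:1  a_15=4
d|16:{16,8,4,2,1}  Σf=1+1+1+1+1=5
[q^17] f(17)=1,f(1)=1 ⇒ 2
q^18  k|18↦f(k): 18:1 9:1 6:1 3:1 2:1 1:1  a_18=6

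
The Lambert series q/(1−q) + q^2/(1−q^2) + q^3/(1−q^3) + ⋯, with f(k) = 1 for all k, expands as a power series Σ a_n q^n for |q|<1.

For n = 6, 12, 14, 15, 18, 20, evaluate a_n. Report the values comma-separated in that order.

n=6: 6·1 3·2 2·3 1·6  f→[1+1+1+1]=4
d|12:{12,6,4,3,2,1}  Σf=1+1+1+1+1+1=6
d|14:{14,7,2,1}  Σf=1+1+1+1=4
n=15: 1·15 3·5 5·3 15·1  f→[1+1+1+1]=4
n=18: 1·18 2·9 3·6 6·3 9·2 18·1  f→[1+1+1+1+1+1]=6
[q^20] f(20)=1,f(10)=1,f(5)=1,f(4)=1,f(2)=1,f(1)=1 ⇒ 6

4, 6, 4, 4, 6, 6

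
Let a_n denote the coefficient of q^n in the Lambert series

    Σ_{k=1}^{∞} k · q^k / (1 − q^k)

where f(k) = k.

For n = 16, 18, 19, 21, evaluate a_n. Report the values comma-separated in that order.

n=16: 1·16 2·8 4·4 8·2 16·1  f→[1+2+4+8+16]=31
n=18: 1·18 2·9 3·6 6·3 9·2 18·1  f→[1+2+3+6+9+18]=39
[q^19] f(1)=1,f(19)=19 ⇒ 20
n=21: 1·21 3·7 7·3 21·1  f→[1+3+7+21]=32

31, 39, 20, 32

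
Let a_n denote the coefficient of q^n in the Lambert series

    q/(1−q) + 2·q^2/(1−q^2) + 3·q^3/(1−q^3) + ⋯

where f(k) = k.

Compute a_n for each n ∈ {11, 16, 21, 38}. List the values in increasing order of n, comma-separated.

12, 31, 32, 60

q^11  k|11↦f(k): 11:11 1:1  a_11=12
q^16  k|16↦f(k): 1:1 2:2 4:4 8:8 16:16  a_16=31
q^21  k|21↦f(k): 1:1 3:3 7:7 21:21  a_21=32
n=38: 1·38 2·19 19·2 38·1  f→[1+2+19+38]=60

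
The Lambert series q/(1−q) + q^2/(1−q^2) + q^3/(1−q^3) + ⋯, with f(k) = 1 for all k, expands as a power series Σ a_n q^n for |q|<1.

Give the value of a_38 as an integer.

d|38:{38,19,2,1}  Σf=1+1+1+1=4

a_38 = 4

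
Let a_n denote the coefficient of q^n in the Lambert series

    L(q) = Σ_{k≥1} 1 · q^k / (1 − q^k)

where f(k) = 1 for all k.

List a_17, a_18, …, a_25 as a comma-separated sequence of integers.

n=17: 1·17 17·1  f→[1+1]=2
n=18: 1·18 2·9 3·6 6·3 9·2 18·1  f→[1+1+1+1+1+1]=6
q^19  k|19↦f(k): 1:1 19:1  a_19=2
q^20  k|20↦f(k): 1:1 2:1 4:1 5:1 10:1 20:1  a_20=6
n=21: 1·21 3·7 7·3 21·1  f→[1+1+1+1]=4
q^22  k|22↦f(k): 22:1 11:1 2:1 1:1  a_22=4
[q^23] f(23)=1,f(1)=1 ⇒ 2
n=24: 24·1 12·2 8·3 6·4 4·6 3·8 2·12 1·24  f→[1+1+1+1+1+1+1+1]=8
q^25  k|25↦f(k): 25:1 5:1 1:1  a_25=3

2, 6, 2, 6, 4, 4, 2, 8, 3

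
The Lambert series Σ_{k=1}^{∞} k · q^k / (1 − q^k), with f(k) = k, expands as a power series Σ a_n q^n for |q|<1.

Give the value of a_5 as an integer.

[q^5] f(1)=1,f(5)=5 ⇒ 6

a_5 = 6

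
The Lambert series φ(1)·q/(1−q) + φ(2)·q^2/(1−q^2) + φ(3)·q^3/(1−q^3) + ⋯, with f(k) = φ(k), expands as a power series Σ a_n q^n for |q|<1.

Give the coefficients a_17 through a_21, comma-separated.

n=17: 1·17 17·1  φ→[1+16]=17
q^18  k|18↦φ(k): 18:6 9:6 6:2 3:2 2:1 1:1  a_18=18
[q^19] φ(19)=18,φ(1)=1 ⇒ 19
n=20: 20·1 10·2 5·4 4·5 2·10 1·20  φ→[8+4+4+2+1+1]=20
n=21: 1·21 3·7 7·3 21·1  φ→[1+2+6+12]=21

17, 18, 19, 20, 21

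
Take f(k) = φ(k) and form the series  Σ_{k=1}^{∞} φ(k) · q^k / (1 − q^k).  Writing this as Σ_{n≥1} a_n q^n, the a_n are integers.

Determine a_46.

[q^46] φ(1)=1,φ(2)=1,φ(23)=22,φ(46)=22 ⇒ 46

a_46 = 46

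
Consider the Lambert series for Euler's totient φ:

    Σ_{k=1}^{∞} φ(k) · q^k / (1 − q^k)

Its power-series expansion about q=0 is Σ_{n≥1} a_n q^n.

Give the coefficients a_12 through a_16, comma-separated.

[q^12] φ(1)=1,φ(2)=1,φ(3)=2,φ(4)=2,φ(6)=2,φ(12)=4 ⇒ 12
q^13  k|13↦φ(k): 1:1 13:12  a_13=13
n=14: 14·1 7·2 2·7 1·14  φ→[6+6+1+1]=14
d|15:{1,3,5,15}  Σφ=1+2+4+8=15
q^16  k|16↦φ(k): 1:1 2:1 4:2 8:4 16:8  a_16=16

12, 13, 14, 15, 16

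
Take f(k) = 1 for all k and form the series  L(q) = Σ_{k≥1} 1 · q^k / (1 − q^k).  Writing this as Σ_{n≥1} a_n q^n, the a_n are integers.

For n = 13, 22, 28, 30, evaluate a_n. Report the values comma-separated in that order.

[q^13] f(13)=1,f(1)=1 ⇒ 2
[q^22] f(22)=1,f(11)=1,f(2)=1,f(1)=1 ⇒ 4
d|28:{1,2,4,7,14,28}  Σf=1+1+1+1+1+1=6
n=30: 30·1 15·2 10·3 6·5 5·6 3·10 2·15 1·30  f→[1+1+1+1+1+1+1+1]=8

2, 4, 6, 8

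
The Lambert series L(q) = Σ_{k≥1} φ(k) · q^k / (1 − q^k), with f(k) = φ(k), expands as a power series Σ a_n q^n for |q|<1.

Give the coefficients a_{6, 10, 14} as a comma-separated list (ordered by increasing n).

d|6:{1,2,3,6}  Σφ=1+1+2+2=6
n=10: 1·10 2·5 5·2 10·1  φ→[1+1+4+4]=10
d|14:{14,7,2,1}  Σφ=6+6+1+1=14

6, 10, 14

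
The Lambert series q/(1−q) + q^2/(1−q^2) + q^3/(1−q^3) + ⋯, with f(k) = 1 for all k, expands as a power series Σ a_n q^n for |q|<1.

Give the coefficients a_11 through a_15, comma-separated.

d|11:{1,11}  Σf=1+1=2
q^12  k|12↦f(k): 12:1 6:1 4:1 3:1 2:1 1:1  a_12=6
[q^13] f(1)=1,f(13)=1 ⇒ 2
d|14:{14,7,2,1}  Σf=1+1+1+1=4
q^15  k|15↦f(k): 1:1 3:1 5:1 15:1  a_15=4

2, 6, 2, 4, 4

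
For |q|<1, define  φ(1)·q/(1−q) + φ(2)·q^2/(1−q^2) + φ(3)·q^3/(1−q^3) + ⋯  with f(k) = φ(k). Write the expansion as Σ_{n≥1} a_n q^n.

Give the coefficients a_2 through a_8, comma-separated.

n=2: 2·1 1·2  φ→[1+1]=2
n=3: 1·3 3·1  φ→[1+2]=3
[q^4] φ(1)=1,φ(2)=1,φ(4)=2 ⇒ 4
q^5  k|5↦φ(k): 1:1 5:4  a_5=5
n=6: 6·1 3·2 2·3 1·6  φ→[2+2+1+1]=6
[q^7] φ(7)=6,φ(1)=1 ⇒ 7
[q^8] φ(1)=1,φ(2)=1,φ(4)=2,φ(8)=4 ⇒ 8

2, 3, 4, 5, 6, 7, 8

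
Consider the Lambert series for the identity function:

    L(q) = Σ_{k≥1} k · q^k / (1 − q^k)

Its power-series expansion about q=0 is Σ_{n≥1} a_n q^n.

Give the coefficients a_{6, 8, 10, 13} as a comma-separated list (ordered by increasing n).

n=6: 6·1 3·2 2·3 1·6  f→[6+3+2+1]=12
n=8: 8·1 4·2 2·4 1·8  f→[8+4+2+1]=15
q^10  k|10↦f(k): 10:10 5:5 2:2 1:1  a_10=18
n=13: 13·1 1·13  f→[13+1]=14

12, 15, 18, 14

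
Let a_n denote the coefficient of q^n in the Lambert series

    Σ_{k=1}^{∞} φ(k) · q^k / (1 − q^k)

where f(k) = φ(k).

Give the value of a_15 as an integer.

[q^15] φ(1)=1,φ(3)=2,φ(5)=4,φ(15)=8 ⇒ 15

a_15 = 15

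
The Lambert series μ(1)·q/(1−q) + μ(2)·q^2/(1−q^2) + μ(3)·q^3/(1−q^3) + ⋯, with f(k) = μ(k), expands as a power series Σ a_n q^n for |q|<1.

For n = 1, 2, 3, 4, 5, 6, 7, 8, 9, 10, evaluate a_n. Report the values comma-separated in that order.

1, 0, 0, 0, 0, 0, 0, 0, 0, 0

n=1: 1·1  μ→[1]=1
n=2: 2·1 1·2  μ→[(-1)+1]=0
d|3:{1,3}  Σμ=1+(-1)=0
[q^4] μ(4)=0,μ(2)=-1,μ(1)=1 ⇒ 0
d|5:{5,1}  Σμ=(-1)+1=0
n=6: 1·6 2·3 3·2 6·1  μ→[1+(-1)+(-1)+1]=0
n=7: 1·7 7·1  μ→[1+(-1)]=0
q^8  k|8↦μ(k): 8:0 4:0 2:-1 1:1  a_8=0
d|9:{9,3,1}  Σμ=0+(-1)+1=0
n=10: 1·10 2·5 5·2 10·1  μ→[1+(-1)+(-1)+1]=0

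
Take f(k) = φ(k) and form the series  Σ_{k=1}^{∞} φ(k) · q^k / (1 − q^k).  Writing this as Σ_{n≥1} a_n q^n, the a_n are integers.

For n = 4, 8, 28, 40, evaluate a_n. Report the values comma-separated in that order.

d|4:{4,2,1}  Σφ=2+1+1=4
n=8: 8·1 4·2 2·4 1·8  φ→[4+2+1+1]=8
n=28: 28·1 14·2 7·4 4·7 2·14 1·28  φ→[12+6+6+2+1+1]=28
[q^40] φ(1)=1,φ(2)=1,φ(4)=2,φ(5)=4,φ(8)=4,φ(10)=4,φ(20)=8,φ(40)=16 ⇒ 40

4, 8, 28, 40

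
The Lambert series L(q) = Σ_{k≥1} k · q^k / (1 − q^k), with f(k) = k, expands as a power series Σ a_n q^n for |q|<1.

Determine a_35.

a_35 = 48

d|35:{1,5,7,35}  Σf=1+5+7+35=48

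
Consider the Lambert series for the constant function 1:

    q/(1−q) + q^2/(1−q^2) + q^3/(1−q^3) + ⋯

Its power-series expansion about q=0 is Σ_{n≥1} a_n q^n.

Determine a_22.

q^22  k|22↦f(k): 1:1 2:1 11:1 22:1  a_22=4

a_22 = 4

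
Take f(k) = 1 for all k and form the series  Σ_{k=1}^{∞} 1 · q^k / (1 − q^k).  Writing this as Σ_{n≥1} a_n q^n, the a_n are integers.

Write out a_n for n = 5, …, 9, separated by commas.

d|5:{1,5}  Σf=1+1=2
n=6: 1·6 2·3 3·2 6·1  f→[1+1+1+1]=4
n=7: 1·7 7·1  f→[1+1]=2
q^8  k|8↦f(k): 8:1 4:1 2:1 1:1  a_8=4
n=9: 9·1 3·3 1·9  f→[1+1+1]=3

2, 4, 2, 4, 3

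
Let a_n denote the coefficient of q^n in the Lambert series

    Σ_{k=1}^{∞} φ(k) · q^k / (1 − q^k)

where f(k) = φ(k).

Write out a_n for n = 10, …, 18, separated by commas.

q^10  k|10↦φ(k): 10:4 5:4 2:1 1:1  a_10=10
q^11  k|11↦φ(k): 1:1 11:10  a_11=11
d|12:{1,2,3,4,6,12}  Σφ=1+1+2+2+2+4=12
d|13:{1,13}  Σφ=1+12=13
n=14: 14·1 7·2 2·7 1·14  φ→[6+6+1+1]=14
d|15:{1,3,5,15}  Σφ=1+2+4+8=15
[q^16] φ(16)=8,φ(8)=4,φ(4)=2,φ(2)=1,φ(1)=1 ⇒ 16
[q^17] φ(1)=1,φ(17)=16 ⇒ 17
[q^18] φ(1)=1,φ(2)=1,φ(3)=2,φ(6)=2,φ(9)=6,φ(18)=6 ⇒ 18

10, 11, 12, 13, 14, 15, 16, 17, 18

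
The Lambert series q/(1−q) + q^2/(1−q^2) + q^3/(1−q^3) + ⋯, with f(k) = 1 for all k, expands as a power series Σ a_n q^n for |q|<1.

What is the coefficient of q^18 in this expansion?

a_18 = 6

[q^18] f(1)=1,f(2)=1,f(3)=1,f(6)=1,f(9)=1,f(18)=1 ⇒ 6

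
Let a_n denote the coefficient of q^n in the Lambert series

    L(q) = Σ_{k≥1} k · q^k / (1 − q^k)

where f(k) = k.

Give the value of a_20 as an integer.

q^20  k|20↦f(k): 20:20 10:10 5:5 4:4 2:2 1:1  a_20=42

a_20 = 42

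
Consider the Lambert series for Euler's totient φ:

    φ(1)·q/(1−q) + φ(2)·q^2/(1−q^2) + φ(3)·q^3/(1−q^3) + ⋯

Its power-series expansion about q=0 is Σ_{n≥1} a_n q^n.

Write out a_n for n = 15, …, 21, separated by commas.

d|15:{15,5,3,1}  Σφ=8+4+2+1=15
n=16: 1·16 2·8 4·4 8·2 16·1  φ→[1+1+2+4+8]=16
[q^17] φ(1)=1,φ(17)=16 ⇒ 17
d|18:{18,9,6,3,2,1}  Σφ=6+6+2+2+1+1=18
d|19:{19,1}  Σφ=18+1=19
d|20:{20,10,5,4,2,1}  Σφ=8+4+4+2+1+1=20
[q^21] φ(1)=1,φ(3)=2,φ(7)=6,φ(21)=12 ⇒ 21

15, 16, 17, 18, 19, 20, 21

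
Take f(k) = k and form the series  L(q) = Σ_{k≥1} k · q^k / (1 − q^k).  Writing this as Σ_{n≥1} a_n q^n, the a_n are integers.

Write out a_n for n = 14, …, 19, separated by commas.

24, 24, 31, 18, 39, 20

q^14  k|14↦f(k): 14:14 7:7 2:2 1:1  a_14=24
q^15  k|15↦f(k): 15:15 5:5 3:3 1:1  a_15=24
q^16  k|16↦f(k): 16:16 8:8 4:4 2:2 1:1  a_16=31
[q^17] f(17)=17,f(1)=1 ⇒ 18
q^18  k|18↦f(k): 18:18 9:9 6:6 3:3 2:2 1:1  a_18=39
[q^19] f(19)=19,f(1)=1 ⇒ 20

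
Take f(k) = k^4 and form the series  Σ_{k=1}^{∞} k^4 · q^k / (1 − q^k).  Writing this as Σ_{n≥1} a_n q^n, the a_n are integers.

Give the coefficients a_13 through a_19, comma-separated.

n=13: 13·1 1·13  f→[28561+1]=28562
[q^14] f(1)=1,f(2)=16,f(7)=2401,f(14)=38416 ⇒ 40834
[q^15] f(15)=50625,f(5)=625,f(3)=81,f(1)=1 ⇒ 51332
q^16  k|16↦f(k): 16:65536 8:4096 4:256 2:16 1:1  a_16=69905
d|17:{17,1}  Σf=83521+1=83522
q^18  k|18↦f(k): 18:104976 9:6561 6:1296 3:81 2:16 1:1  a_18=112931
n=19: 1·19 19·1  f→[1+130321]=130322

28562, 40834, 51332, 69905, 83522, 112931, 130322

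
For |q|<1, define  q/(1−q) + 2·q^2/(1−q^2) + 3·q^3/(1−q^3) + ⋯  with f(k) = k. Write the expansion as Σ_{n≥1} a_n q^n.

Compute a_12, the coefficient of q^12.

q^12  k|12↦f(k): 12:12 6:6 4:4 3:3 2:2 1:1  a_12=28

a_12 = 28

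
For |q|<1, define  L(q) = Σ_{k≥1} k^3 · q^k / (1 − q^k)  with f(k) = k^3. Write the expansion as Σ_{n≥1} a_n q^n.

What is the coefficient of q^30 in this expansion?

[q^30] f(1)=1,f(2)=8,f(3)=27,f(5)=125,f(6)=216,f(10)=1000,f(15)=3375,f(30)=27000 ⇒ 31752

a_30 = 31752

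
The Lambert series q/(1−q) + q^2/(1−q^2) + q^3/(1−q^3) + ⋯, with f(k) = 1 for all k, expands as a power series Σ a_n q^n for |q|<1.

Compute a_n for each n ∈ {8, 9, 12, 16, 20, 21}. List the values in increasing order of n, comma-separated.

4, 3, 6, 5, 6, 4

d|8:{1,2,4,8}  Σf=1+1+1+1=4
[q^9] f(1)=1,f(3)=1,f(9)=1 ⇒ 3
n=12: 12·1 6·2 4·3 3·4 2·6 1·12  f→[1+1+1+1+1+1]=6
[q^16] f(16)=1,f(8)=1,f(4)=1,f(2)=1,f(1)=1 ⇒ 5
n=20: 1·20 2·10 4·5 5·4 10·2 20·1  f→[1+1+1+1+1+1]=6
d|21:{21,7,3,1}  Σf=1+1+1+1=4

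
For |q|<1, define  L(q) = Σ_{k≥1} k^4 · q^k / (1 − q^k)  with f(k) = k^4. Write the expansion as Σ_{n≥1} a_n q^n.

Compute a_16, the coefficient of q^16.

d|16:{1,2,4,8,16}  Σf=1+16+256+4096+65536=69905

a_16 = 69905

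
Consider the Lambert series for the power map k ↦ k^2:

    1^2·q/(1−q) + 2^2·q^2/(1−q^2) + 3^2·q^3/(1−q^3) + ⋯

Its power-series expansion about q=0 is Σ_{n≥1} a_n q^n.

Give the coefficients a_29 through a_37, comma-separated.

842, 1300, 962, 1365, 1220, 1450, 1300, 1911, 1370

[q^29] f(29)=841,f(1)=1 ⇒ 842
[q^30] f(30)=900,f(15)=225,f(10)=100,f(6)=36,f(5)=25,f(3)=9,f(2)=4,f(1)=1 ⇒ 1300
n=31: 1·31 31·1  f→[1+961]=962
[q^32] f(32)=1024,f(16)=256,f(8)=64,f(4)=16,f(2)=4,f(1)=1 ⇒ 1365
d|33:{1,3,11,33}  Σf=1+9+121+1089=1220
d|34:{34,17,2,1}  Σf=1156+289+4+1=1450
[q^35] f(1)=1,f(5)=25,f(7)=49,f(35)=1225 ⇒ 1300
n=36: 1·36 2·18 3·12 4·9 6·6 9·4 12·3 18·2 36·1  f→[1+4+9+16+36+81+144+324+1296]=1911
[q^37] f(37)=1369,f(1)=1 ⇒ 1370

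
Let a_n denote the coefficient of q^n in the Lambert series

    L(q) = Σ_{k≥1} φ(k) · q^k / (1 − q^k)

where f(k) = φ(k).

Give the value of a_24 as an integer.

d|24:{1,2,3,4,6,8,12,24}  Σφ=1+1+2+2+2+4+4+8=24

a_24 = 24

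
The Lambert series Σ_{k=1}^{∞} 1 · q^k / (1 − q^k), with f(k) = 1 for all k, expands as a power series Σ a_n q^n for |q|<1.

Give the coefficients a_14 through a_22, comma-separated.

4, 4, 5, 2, 6, 2, 6, 4, 4

q^14  k|14↦f(k): 1:1 2:1 7:1 14:1  a_14=4
[q^15] f(1)=1,f(3)=1,f(5)=1,f(15)=1 ⇒ 4
d|16:{16,8,4,2,1}  Σf=1+1+1+1+1=5
q^17  k|17↦f(k): 1:1 17:1  a_17=2
d|18:{18,9,6,3,2,1}  Σf=1+1+1+1+1+1=6
n=19: 19·1 1·19  f→[1+1]=2
n=20: 20·1 10·2 5·4 4·5 2·10 1·20  f→[1+1+1+1+1+1]=6
n=21: 21·1 7·3 3·7 1·21  f→[1+1+1+1]=4
n=22: 1·22 2·11 11·2 22·1  f→[1+1+1+1]=4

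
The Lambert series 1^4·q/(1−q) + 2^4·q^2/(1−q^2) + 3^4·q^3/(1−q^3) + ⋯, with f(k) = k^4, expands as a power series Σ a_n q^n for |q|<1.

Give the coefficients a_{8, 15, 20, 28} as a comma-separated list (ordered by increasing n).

4369, 51332, 170898, 655746

d|8:{1,2,4,8}  Σf=1+16+256+4096=4369
[q^15] f(15)=50625,f(5)=625,f(3)=81,f(1)=1 ⇒ 51332
[q^20] f(20)=160000,f(10)=10000,f(5)=625,f(4)=256,f(2)=16,f(1)=1 ⇒ 170898
[q^28] f(1)=1,f(2)=16,f(4)=256,f(7)=2401,f(14)=38416,f(28)=614656 ⇒ 655746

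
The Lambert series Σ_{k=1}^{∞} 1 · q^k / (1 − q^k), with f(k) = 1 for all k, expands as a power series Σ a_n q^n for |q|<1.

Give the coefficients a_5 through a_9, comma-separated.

2, 4, 2, 4, 3

q^5  k|5↦f(k): 1:1 5:1  a_5=2
d|6:{6,3,2,1}  Σf=1+1+1+1=4
n=7: 7·1 1·7  f→[1+1]=2
d|8:{8,4,2,1}  Σf=1+1+1+1=4
q^9  k|9↦f(k): 1:1 3:1 9:1  a_9=3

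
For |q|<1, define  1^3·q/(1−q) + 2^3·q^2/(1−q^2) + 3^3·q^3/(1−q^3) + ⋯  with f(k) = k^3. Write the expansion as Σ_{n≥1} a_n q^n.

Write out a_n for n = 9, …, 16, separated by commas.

n=9: 9·1 3·3 1·9  f→[729+27+1]=757
q^10  k|10↦f(k): 1:1 2:8 5:125 10:1000  a_10=1134
[q^11] f(11)=1331,f(1)=1 ⇒ 1332
n=12: 12·1 6·2 4·3 3·4 2·6 1·12  f→[1728+216+64+27+8+1]=2044
q^13  k|13↦f(k): 1:1 13:2197  a_13=2198
q^14  k|14↦f(k): 1:1 2:8 7:343 14:2744  a_14=3096
q^15  k|15↦f(k): 15:3375 5:125 3:27 1:1  a_15=3528
n=16: 1·16 2·8 4·4 8·2 16·1  f→[1+8+64+512+4096]=4681

757, 1134, 1332, 2044, 2198, 3096, 3528, 4681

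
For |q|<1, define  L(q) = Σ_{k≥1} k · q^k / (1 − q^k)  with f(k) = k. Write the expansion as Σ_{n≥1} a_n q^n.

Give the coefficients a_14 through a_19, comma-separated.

n=14: 1·14 2·7 7·2 14·1  f→[1+2+7+14]=24
n=15: 15·1 5·3 3·5 1·15  f→[15+5+3+1]=24
n=16: 1·16 2·8 4·4 8·2 16·1  f→[1+2+4+8+16]=31
d|17:{17,1}  Σf=17+1=18
d|18:{18,9,6,3,2,1}  Σf=18+9+6+3+2+1=39
[q^19] f(1)=1,f(19)=19 ⇒ 20

24, 24, 31, 18, 39, 20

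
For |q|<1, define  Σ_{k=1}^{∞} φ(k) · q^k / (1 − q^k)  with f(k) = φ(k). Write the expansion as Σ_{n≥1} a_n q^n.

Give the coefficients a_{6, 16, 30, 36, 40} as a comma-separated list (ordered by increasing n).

n=6: 1·6 2·3 3·2 6·1  φ→[1+1+2+2]=6
[q^16] φ(1)=1,φ(2)=1,φ(4)=2,φ(8)=4,φ(16)=8 ⇒ 16
[q^30] φ(30)=8,φ(15)=8,φ(10)=4,φ(6)=2,φ(5)=4,φ(3)=2,φ(2)=1,φ(1)=1 ⇒ 30
d|36:{36,18,12,9,6,4,3,2,1}  Σφ=12+6+4+6+2+2+2+1+1=36
n=40: 40·1 20·2 10·4 8·5 5·8 4·10 2·20 1·40  φ→[16+8+4+4+4+2+1+1]=40

6, 16, 30, 36, 40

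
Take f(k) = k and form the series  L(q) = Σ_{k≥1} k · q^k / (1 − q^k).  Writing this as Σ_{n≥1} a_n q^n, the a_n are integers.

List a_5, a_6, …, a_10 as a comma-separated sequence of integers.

d|5:{1,5}  Σf=1+5=6
d|6:{1,2,3,6}  Σf=1+2+3+6=12
d|7:{1,7}  Σf=1+7=8
d|8:{1,2,4,8}  Σf=1+2+4+8=15
q^9  k|9↦f(k): 9:9 3:3 1:1  a_9=13
d|10:{10,5,2,1}  Σf=10+5+2+1=18

6, 12, 8, 15, 13, 18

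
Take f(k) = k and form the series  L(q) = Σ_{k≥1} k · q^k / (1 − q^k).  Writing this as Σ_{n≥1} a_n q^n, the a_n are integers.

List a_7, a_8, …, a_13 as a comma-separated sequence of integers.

8, 15, 13, 18, 12, 28, 14

d|7:{1,7}  Σf=1+7=8
d|8:{1,2,4,8}  Σf=1+2+4+8=15
d|9:{9,3,1}  Σf=9+3+1=13
[q^10] f(1)=1,f(2)=2,f(5)=5,f(10)=10 ⇒ 18
d|11:{1,11}  Σf=1+11=12
n=12: 1·12 2·6 3·4 4·3 6·2 12·1  f→[1+2+3+4+6+12]=28
[q^13] f(13)=13,f(1)=1 ⇒ 14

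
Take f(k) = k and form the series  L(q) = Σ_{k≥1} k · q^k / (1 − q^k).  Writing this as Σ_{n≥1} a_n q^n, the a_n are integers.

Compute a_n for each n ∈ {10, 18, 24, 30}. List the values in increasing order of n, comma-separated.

18, 39, 60, 72

n=10: 1·10 2·5 5·2 10·1  f→[1+2+5+10]=18
n=18: 18·1 9·2 6·3 3·6 2·9 1·18  f→[18+9+6+3+2+1]=39
[q^24] f(1)=1,f(2)=2,f(3)=3,f(4)=4,f(6)=6,f(8)=8,f(12)=12,f(24)=24 ⇒ 60
n=30: 1·30 2·15 3·10 5·6 6·5 10·3 15·2 30·1  f→[1+2+3+5+6+10+15+30]=72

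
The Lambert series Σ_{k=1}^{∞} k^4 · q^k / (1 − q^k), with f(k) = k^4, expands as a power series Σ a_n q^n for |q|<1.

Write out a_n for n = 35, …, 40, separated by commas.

[q^35] f(1)=1,f(5)=625,f(7)=2401,f(35)=1500625 ⇒ 1503652
d|36:{1,2,3,4,6,9,12,18,36}  Σf=1+16+81+256+1296+6561+20736+104976+1679616=1813539
n=37: 37·1 1·37  f→[1874161+1]=1874162
[q^38] f(38)=2085136,f(19)=130321,f(2)=16,f(1)=1 ⇒ 2215474
[q^39] f(1)=1,f(3)=81,f(13)=28561,f(39)=2313441 ⇒ 2342084
q^40  k|40↦f(k): 1:1 2:16 4:256 5:625 8:4096 10:10000 20:160000 40:2560000  a_40=2734994

1503652, 1813539, 1874162, 2215474, 2342084, 2734994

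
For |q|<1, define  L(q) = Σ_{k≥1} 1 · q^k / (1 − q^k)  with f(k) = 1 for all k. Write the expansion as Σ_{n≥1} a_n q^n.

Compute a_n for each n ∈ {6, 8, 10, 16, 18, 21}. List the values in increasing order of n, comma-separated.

[q^6] f(1)=1,f(2)=1,f(3)=1,f(6)=1 ⇒ 4
n=8: 1·8 2·4 4·2 8·1  f→[1+1+1+1]=4
d|10:{1,2,5,10}  Σf=1+1+1+1=4
q^16  k|16↦f(k): 16:1 8:1 4:1 2:1 1:1  a_16=5
q^18  k|18↦f(k): 1:1 2:1 3:1 6:1 9:1 18:1  a_18=6
q^21  k|21↦f(k): 1:1 3:1 7:1 21:1  a_21=4

4, 4, 4, 5, 6, 4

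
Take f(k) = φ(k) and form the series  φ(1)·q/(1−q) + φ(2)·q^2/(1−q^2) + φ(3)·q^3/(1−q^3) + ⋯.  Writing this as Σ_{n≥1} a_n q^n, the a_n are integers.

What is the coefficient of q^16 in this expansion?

n=16: 1·16 2·8 4·4 8·2 16·1  φ→[1+1+2+4+8]=16

a_16 = 16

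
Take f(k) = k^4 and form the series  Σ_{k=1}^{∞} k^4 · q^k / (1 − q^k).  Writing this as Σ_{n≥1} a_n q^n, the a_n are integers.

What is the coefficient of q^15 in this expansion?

a_15 = 51332

q^15  k|15↦f(k): 15:50625 5:625 3:81 1:1  a_15=51332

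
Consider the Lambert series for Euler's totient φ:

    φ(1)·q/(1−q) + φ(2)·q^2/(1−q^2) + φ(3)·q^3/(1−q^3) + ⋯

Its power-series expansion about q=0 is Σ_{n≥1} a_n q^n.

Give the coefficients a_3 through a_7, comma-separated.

d|3:{3,1}  Σφ=2+1=3
[q^4] φ(4)=2,φ(2)=1,φ(1)=1 ⇒ 4
d|5:{1,5}  Σφ=1+4=5
n=6: 6·1 3·2 2·3 1·6  φ→[2+2+1+1]=6
[q^7] φ(1)=1,φ(7)=6 ⇒ 7

3, 4, 5, 6, 7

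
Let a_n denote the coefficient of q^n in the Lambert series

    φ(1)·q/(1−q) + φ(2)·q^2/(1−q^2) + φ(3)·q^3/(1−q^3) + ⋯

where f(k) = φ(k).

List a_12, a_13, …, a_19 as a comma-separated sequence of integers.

n=12: 12·1 6·2 4·3 3·4 2·6 1·12  φ→[4+2+2+2+1+1]=12
d|13:{1,13}  Σφ=1+12=13
q^14  k|14↦φ(k): 1:1 2:1 7:6 14:6  a_14=14
d|15:{15,5,3,1}  Σφ=8+4+2+1=15
q^16  k|16↦φ(k): 16:8 8:4 4:2 2:1 1:1  a_16=16
[q^17] φ(1)=1,φ(17)=16 ⇒ 17
[q^18] φ(18)=6,φ(9)=6,φ(6)=2,φ(3)=2,φ(2)=1,φ(1)=1 ⇒ 18
q^19  k|19↦φ(k): 1:1 19:18  a_19=19

12, 13, 14, 15, 16, 17, 18, 19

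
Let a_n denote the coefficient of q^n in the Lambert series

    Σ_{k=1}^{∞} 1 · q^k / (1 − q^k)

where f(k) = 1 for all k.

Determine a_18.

a_18 = 6

[q^18] f(18)=1,f(9)=1,f(6)=1,f(3)=1,f(2)=1,f(1)=1 ⇒ 6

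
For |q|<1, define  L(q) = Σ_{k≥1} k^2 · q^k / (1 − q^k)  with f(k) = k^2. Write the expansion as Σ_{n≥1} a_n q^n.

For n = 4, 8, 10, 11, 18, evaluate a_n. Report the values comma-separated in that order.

[q^4] f(1)=1,f(2)=4,f(4)=16 ⇒ 21
n=8: 8·1 4·2 2·4 1·8  f→[64+16+4+1]=85
q^10  k|10↦f(k): 1:1 2:4 5:25 10:100  a_10=130
[q^11] f(1)=1,f(11)=121 ⇒ 122
[q^18] f(1)=1,f(2)=4,f(3)=9,f(6)=36,f(9)=81,f(18)=324 ⇒ 455

21, 85, 130, 122, 455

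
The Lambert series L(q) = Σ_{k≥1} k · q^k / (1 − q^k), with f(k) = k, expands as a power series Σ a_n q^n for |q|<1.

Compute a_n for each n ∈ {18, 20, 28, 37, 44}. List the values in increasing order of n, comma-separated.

39, 42, 56, 38, 84

q^18  k|18↦f(k): 1:1 2:2 3:3 6:6 9:9 18:18  a_18=39
d|20:{1,2,4,5,10,20}  Σf=1+2+4+5+10+20=42
n=28: 1·28 2·14 4·7 7·4 14·2 28·1  f→[1+2+4+7+14+28]=56
[q^37] f(37)=37,f(1)=1 ⇒ 38
n=44: 44·1 22·2 11·4 4·11 2·22 1·44  f→[44+22+11+4+2+1]=84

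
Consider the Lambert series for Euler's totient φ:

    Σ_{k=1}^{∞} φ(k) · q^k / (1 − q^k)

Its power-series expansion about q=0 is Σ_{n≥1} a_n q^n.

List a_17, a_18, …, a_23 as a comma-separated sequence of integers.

n=17: 1·17 17·1  φ→[1+16]=17
[q^18] φ(1)=1,φ(2)=1,φ(3)=2,φ(6)=2,φ(9)=6,φ(18)=6 ⇒ 18
q^19  k|19↦φ(k): 1:1 19:18  a_19=19
n=20: 20·1 10·2 5·4 4·5 2·10 1·20  φ→[8+4+4+2+1+1]=20
n=21: 21·1 7·3 3·7 1·21  φ→[12+6+2+1]=21
q^22  k|22↦φ(k): 22:10 11:10 2:1 1:1  a_22=22
d|23:{1,23}  Σφ=1+22=23

17, 18, 19, 20, 21, 22, 23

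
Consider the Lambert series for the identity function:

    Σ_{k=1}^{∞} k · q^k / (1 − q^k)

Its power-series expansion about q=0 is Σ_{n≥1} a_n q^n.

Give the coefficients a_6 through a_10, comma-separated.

d|6:{6,3,2,1}  Σf=6+3+2+1=12
n=7: 7·1 1·7  f→[7+1]=8
[q^8] f(8)=8,f(4)=4,f(2)=2,f(1)=1 ⇒ 15
n=9: 9·1 3·3 1·9  f→[9+3+1]=13
n=10: 1·10 2·5 5·2 10·1  f→[1+2+5+10]=18

12, 8, 15, 13, 18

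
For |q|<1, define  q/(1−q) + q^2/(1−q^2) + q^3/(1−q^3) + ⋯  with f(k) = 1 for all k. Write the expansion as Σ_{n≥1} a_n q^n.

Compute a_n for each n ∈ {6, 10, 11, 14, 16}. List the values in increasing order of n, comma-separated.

4, 4, 2, 4, 5

q^6  k|6↦f(k): 1:1 2:1 3:1 6:1  a_6=4
d|10:{10,5,2,1}  Σf=1+1+1+1=4
[q^11] f(11)=1,f(1)=1 ⇒ 2
[q^14] f(14)=1,f(7)=1,f(2)=1,f(1)=1 ⇒ 4
q^16  k|16↦f(k): 1:1 2:1 4:1 8:1 16:1  a_16=5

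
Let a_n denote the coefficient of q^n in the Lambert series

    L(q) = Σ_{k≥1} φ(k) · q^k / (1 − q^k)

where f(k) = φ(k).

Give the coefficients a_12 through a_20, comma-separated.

d|12:{1,2,3,4,6,12}  Σφ=1+1+2+2+2+4=12
n=13: 13·1 1·13  φ→[12+1]=13
[q^14] φ(14)=6,φ(7)=6,φ(2)=1,φ(1)=1 ⇒ 14
q^15  k|15↦φ(k): 15:8 5:4 3:2 1:1  a_15=15
[q^16] φ(1)=1,φ(2)=1,φ(4)=2,φ(8)=4,φ(16)=8 ⇒ 16
d|17:{17,1}  Σφ=16+1=17
[q^18] φ(1)=1,φ(2)=1,φ(3)=2,φ(6)=2,φ(9)=6,φ(18)=6 ⇒ 18
[q^19] φ(1)=1,φ(19)=18 ⇒ 19
q^20  k|20↦φ(k): 20:8 10:4 5:4 4:2 2:1 1:1  a_20=20

12, 13, 14, 15, 16, 17, 18, 19, 20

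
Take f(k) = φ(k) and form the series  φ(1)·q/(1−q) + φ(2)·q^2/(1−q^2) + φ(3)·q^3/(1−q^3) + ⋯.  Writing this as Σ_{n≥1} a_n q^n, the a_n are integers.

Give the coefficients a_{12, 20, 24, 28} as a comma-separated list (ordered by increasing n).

d|12:{12,6,4,3,2,1}  Σφ=4+2+2+2+1+1=12
n=20: 20·1 10·2 5·4 4·5 2·10 1·20  φ→[8+4+4+2+1+1]=20
d|24:{1,2,3,4,6,8,12,24}  Σφ=1+1+2+2+2+4+4+8=24
q^28  k|28↦φ(k): 28:12 14:6 7:6 4:2 2:1 1:1  a_28=28

12, 20, 24, 28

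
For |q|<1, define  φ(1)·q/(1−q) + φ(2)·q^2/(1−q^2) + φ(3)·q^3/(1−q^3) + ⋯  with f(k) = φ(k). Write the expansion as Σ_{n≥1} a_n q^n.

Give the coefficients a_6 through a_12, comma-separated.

d|6:{1,2,3,6}  Σφ=1+1+2+2=6
n=7: 1·7 7·1  φ→[1+6]=7
d|8:{8,4,2,1}  Σφ=4+2+1+1=8
n=9: 1·9 3·3 9·1  φ→[1+2+6]=9
d|10:{10,5,2,1}  Σφ=4+4+1+1=10
d|11:{11,1}  Σφ=10+1=11
n=12: 1·12 2·6 3·4 4·3 6·2 12·1  φ→[1+1+2+2+2+4]=12

6, 7, 8, 9, 10, 11, 12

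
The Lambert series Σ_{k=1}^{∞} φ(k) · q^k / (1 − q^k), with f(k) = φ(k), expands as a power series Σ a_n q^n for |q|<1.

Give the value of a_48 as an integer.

n=48: 1·48 2·24 3·16 4·12 6·8 8·6 12·4 16·3 24·2 48·1  φ→[1+1+2+2+2+4+4+8+8+16]=48

a_48 = 48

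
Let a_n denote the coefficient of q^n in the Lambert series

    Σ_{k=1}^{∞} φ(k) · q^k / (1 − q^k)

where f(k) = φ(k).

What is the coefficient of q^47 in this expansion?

[q^47] φ(47)=46,φ(1)=1 ⇒ 47

a_47 = 47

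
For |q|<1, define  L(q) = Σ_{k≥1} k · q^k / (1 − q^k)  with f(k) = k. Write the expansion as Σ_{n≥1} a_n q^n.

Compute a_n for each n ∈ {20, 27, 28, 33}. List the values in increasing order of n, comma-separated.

42, 40, 56, 48

n=20: 20·1 10·2 5·4 4·5 2·10 1·20  f→[20+10+5+4+2+1]=42
q^27  k|27↦f(k): 1:1 3:3 9:9 27:27  a_27=40
[q^28] f(28)=28,f(14)=14,f(7)=7,f(4)=4,f(2)=2,f(1)=1 ⇒ 56
d|33:{33,11,3,1}  Σf=33+11+3+1=48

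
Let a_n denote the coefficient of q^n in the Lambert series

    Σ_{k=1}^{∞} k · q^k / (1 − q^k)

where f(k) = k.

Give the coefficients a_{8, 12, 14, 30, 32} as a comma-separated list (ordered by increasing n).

n=8: 8·1 4·2 2·4 1·8  f→[8+4+2+1]=15
[q^12] f(1)=1,f(2)=2,f(3)=3,f(4)=4,f(6)=6,f(12)=12 ⇒ 28
n=14: 1·14 2·7 7·2 14·1  f→[1+2+7+14]=24
n=30: 30·1 15·2 10·3 6·5 5·6 3·10 2·15 1·30  f→[30+15+10+6+5+3+2+1]=72
[q^32] f(1)=1,f(2)=2,f(4)=4,f(8)=8,f(16)=16,f(32)=32 ⇒ 63

15, 28, 24, 72, 63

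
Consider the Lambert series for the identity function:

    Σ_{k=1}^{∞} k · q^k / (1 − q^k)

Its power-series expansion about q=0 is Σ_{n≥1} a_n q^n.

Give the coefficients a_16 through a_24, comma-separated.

n=16: 16·1 8·2 4·4 2·8 1·16  f→[16+8+4+2+1]=31
q^17  k|17↦f(k): 17:17 1:1  a_17=18
[q^18] f(18)=18,f(9)=9,f(6)=6,f(3)=3,f(2)=2,f(1)=1 ⇒ 39
q^19  k|19↦f(k): 1:1 19:19  a_19=20
q^20  k|20↦f(k): 1:1 2:2 4:4 5:5 10:10 20:20  a_20=42
[q^21] f(21)=21,f(7)=7,f(3)=3,f(1)=1 ⇒ 32
[q^22] f(22)=22,f(11)=11,f(2)=2,f(1)=1 ⇒ 36
[q^23] f(23)=23,f(1)=1 ⇒ 24
q^24  k|24↦f(k): 24:24 12:12 8:8 6:6 4:4 3:3 2:2 1:1  a_24=60

31, 18, 39, 20, 42, 32, 36, 24, 60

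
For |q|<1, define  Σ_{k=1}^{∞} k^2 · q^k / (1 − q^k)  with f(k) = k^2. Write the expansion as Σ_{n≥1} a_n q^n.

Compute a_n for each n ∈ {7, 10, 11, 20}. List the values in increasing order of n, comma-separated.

[q^7] f(1)=1,f(7)=49 ⇒ 50
q^10  k|10↦f(k): 1:1 2:4 5:25 10:100  a_10=130
n=11: 11·1 1·11  f→[121+1]=122
d|20:{20,10,5,4,2,1}  Σf=400+100+25+16+4+1=546

50, 130, 122, 546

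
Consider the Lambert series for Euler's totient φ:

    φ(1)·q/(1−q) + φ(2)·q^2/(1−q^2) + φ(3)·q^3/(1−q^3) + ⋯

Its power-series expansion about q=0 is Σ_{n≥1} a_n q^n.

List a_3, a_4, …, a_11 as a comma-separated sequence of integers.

n=3: 3·1 1·3  φ→[2+1]=3
n=4: 4·1 2·2 1·4  φ→[2+1+1]=4
n=5: 1·5 5·1  φ→[1+4]=5
n=6: 6·1 3·2 2·3 1·6  φ→[2+2+1+1]=6
q^7  k|7↦φ(k): 7:6 1:1  a_7=7
n=8: 8·1 4·2 2·4 1·8  φ→[4+2+1+1]=8
q^9  k|9↦φ(k): 1:1 3:2 9:6  a_9=9
d|10:{1,2,5,10}  Σφ=1+1+4+4=10
n=11: 11·1 1·11  φ→[10+1]=11

3, 4, 5, 6, 7, 8, 9, 10, 11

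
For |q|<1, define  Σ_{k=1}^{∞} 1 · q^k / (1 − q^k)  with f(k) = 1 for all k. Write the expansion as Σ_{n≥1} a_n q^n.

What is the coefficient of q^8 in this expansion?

n=8: 1·8 2·4 4·2 8·1  f→[1+1+1+1]=4

a_8 = 4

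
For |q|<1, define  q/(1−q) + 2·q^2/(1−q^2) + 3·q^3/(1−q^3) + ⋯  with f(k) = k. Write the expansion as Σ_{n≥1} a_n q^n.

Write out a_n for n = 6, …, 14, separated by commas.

12, 8, 15, 13, 18, 12, 28, 14, 24

d|6:{6,3,2,1}  Σf=6+3+2+1=12
d|7:{7,1}  Σf=7+1=8
d|8:{1,2,4,8}  Σf=1+2+4+8=15
n=9: 9·1 3·3 1·9  f→[9+3+1]=13
q^10  k|10↦f(k): 10:10 5:5 2:2 1:1  a_10=18
q^11  k|11↦f(k): 11:11 1:1  a_11=12
n=12: 1·12 2·6 3·4 4·3 6·2 12·1  f→[1+2+3+4+6+12]=28
q^13  k|13↦f(k): 1:1 13:13  a_13=14
d|14:{1,2,7,14}  Σf=1+2+7+14=24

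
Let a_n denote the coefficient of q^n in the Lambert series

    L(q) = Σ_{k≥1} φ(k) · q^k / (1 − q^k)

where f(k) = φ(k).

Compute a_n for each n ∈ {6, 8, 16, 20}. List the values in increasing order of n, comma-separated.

n=6: 6·1 3·2 2·3 1·6  φ→[2+2+1+1]=6
[q^8] φ(8)=4,φ(4)=2,φ(2)=1,φ(1)=1 ⇒ 8
d|16:{16,8,4,2,1}  Σφ=8+4+2+1+1=16
q^20  k|20↦φ(k): 1:1 2:1 4:2 5:4 10:4 20:8  a_20=20

6, 8, 16, 20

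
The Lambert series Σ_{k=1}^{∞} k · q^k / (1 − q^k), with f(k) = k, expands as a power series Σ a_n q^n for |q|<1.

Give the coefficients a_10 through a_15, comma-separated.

n=10: 1·10 2·5 5·2 10·1  f→[1+2+5+10]=18
[q^11] f(11)=11,f(1)=1 ⇒ 12
d|12:{12,6,4,3,2,1}  Σf=12+6+4+3+2+1=28
d|13:{1,13}  Σf=1+13=14
d|14:{1,2,7,14}  Σf=1+2+7+14=24
d|15:{15,5,3,1}  Σf=15+5+3+1=24

18, 12, 28, 14, 24, 24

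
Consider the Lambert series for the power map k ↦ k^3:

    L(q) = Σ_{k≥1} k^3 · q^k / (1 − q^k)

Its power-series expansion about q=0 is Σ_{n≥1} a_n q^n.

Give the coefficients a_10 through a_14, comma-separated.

1134, 1332, 2044, 2198, 3096

d|10:{10,5,2,1}  Σf=1000+125+8+1=1134
d|11:{11,1}  Σf=1331+1=1332
n=12: 1·12 2·6 3·4 4·3 6·2 12·1  f→[1+8+27+64+216+1728]=2044
d|13:{13,1}  Σf=2197+1=2198
d|14:{1,2,7,14}  Σf=1+8+343+2744=3096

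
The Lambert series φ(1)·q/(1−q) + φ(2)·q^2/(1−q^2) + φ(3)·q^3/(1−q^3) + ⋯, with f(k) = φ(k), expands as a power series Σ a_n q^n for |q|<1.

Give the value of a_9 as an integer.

q^9  k|9↦φ(k): 9:6 3:2 1:1  a_9=9

a_9 = 9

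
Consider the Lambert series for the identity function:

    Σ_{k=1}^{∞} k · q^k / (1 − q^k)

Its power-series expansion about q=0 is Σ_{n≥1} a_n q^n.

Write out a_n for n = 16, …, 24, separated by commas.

n=16: 1·16 2·8 4·4 8·2 16·1  f→[1+2+4+8+16]=31
q^17  k|17↦f(k): 17:17 1:1  a_17=18
q^18  k|18↦f(k): 1:1 2:2 3:3 6:6 9:9 18:18  a_18=39
d|19:{1,19}  Σf=1+19=20
d|20:{1,2,4,5,10,20}  Σf=1+2+4+5+10+20=42
n=21: 1·21 3·7 7·3 21·1  f→[1+3+7+21]=32
n=22: 22·1 11·2 2·11 1·22  f→[22+11+2+1]=36
[q^23] f(1)=1,f(23)=23 ⇒ 24
d|24:{1,2,3,4,6,8,12,24}  Σf=1+2+3+4+6+8+12+24=60

31, 18, 39, 20, 42, 32, 36, 24, 60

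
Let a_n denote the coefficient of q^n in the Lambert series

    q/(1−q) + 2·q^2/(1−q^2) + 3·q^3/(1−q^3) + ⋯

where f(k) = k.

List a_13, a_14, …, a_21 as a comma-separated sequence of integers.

[q^13] f(1)=1,f(13)=13 ⇒ 14
d|14:{14,7,2,1}  Σf=14+7+2+1=24
[q^15] f(1)=1,f(3)=3,f(5)=5,f(15)=15 ⇒ 24
[q^16] f(16)=16,f(8)=8,f(4)=4,f(2)=2,f(1)=1 ⇒ 31
d|17:{1,17}  Σf=1+17=18
n=18: 1·18 2·9 3·6 6·3 9·2 18·1  f→[1+2+3+6+9+18]=39
d|19:{19,1}  Σf=19+1=20
d|20:{1,2,4,5,10,20}  Σf=1+2+4+5+10+20=42
n=21: 21·1 7·3 3·7 1·21  f→[21+7+3+1]=32

14, 24, 24, 31, 18, 39, 20, 42, 32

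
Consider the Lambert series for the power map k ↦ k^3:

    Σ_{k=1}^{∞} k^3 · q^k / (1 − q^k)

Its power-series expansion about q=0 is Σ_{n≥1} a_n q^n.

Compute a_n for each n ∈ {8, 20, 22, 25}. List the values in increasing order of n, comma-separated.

585, 9198, 11988, 15751

n=8: 8·1 4·2 2·4 1·8  f→[512+64+8+1]=585
[q^20] f(1)=1,f(2)=8,f(4)=64,f(5)=125,f(10)=1000,f(20)=8000 ⇒ 9198
q^22  k|22↦f(k): 22:10648 11:1331 2:8 1:1  a_22=11988
q^25  k|25↦f(k): 1:1 5:125 25:15625  a_25=15751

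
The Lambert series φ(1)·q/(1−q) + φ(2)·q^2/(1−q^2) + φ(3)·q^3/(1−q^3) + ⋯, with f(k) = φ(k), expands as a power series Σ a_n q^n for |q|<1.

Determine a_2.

d|2:{1,2}  Σφ=1+1=2

a_2 = 2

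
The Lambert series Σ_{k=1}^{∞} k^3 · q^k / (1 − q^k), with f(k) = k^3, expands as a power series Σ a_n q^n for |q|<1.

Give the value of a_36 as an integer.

a_36 = 55261

q^36  k|36↦f(k): 36:46656 18:5832 12:1728 9:729 6:216 4:64 3:27 2:8 1:1  a_36=55261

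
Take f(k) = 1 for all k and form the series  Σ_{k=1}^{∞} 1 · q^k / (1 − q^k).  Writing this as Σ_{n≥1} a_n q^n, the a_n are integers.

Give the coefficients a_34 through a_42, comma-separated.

4, 4, 9, 2, 4, 4, 8, 2, 8

q^34  k|34↦f(k): 1:1 2:1 17:1 34:1  a_34=4
n=35: 35·1 7·5 5·7 1·35  f→[1+1+1+1]=4
[q^36] f(1)=1,f(2)=1,f(3)=1,f(4)=1,f(6)=1,f(9)=1,f(12)=1,f(18)=1,f(36)=1 ⇒ 9
[q^37] f(1)=1,f(37)=1 ⇒ 2
q^38  k|38↦f(k): 38:1 19:1 2:1 1:1  a_38=4
q^39  k|39↦f(k): 1:1 3:1 13:1 39:1  a_39=4
n=40: 1·40 2·20 4·10 5·8 8·5 10·4 20·2 40·1  f→[1+1+1+1+1+1+1+1]=8
q^41  k|41↦f(k): 41:1 1:1  a_41=2
d|42:{1,2,3,6,7,14,21,42}  Σf=1+1+1+1+1+1+1+1=8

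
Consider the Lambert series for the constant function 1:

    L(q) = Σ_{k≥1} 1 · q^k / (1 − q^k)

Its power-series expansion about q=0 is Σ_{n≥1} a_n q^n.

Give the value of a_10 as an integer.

n=10: 1·10 2·5 5·2 10·1  f→[1+1+1+1]=4

a_10 = 4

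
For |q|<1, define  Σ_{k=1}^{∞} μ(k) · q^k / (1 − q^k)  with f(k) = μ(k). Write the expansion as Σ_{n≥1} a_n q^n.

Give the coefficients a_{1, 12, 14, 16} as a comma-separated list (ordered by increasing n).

1, 0, 0, 0

d|1:{1}  Σμ=1=1
[q^12] μ(12)=0,μ(6)=1,μ(4)=0,μ(3)=-1,μ(2)=-1,μ(1)=1 ⇒ 0
d|14:{1,2,7,14}  Σμ=1+(-1)+(-1)+1=0
d|16:{16,8,4,2,1}  Σμ=0+0+0+(-1)+1=0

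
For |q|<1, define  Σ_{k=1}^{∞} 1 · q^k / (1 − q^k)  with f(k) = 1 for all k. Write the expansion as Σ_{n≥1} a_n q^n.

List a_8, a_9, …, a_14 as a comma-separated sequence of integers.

4, 3, 4, 2, 6, 2, 4

q^8  k|8↦f(k): 1:1 2:1 4:1 8:1  a_8=4
q^9  k|9↦f(k): 9:1 3:1 1:1  a_9=3
[q^10] f(1)=1,f(2)=1,f(5)=1,f(10)=1 ⇒ 4
[q^11] f(11)=1,f(1)=1 ⇒ 2
n=12: 1·12 2·6 3·4 4·3 6·2 12·1  f→[1+1+1+1+1+1]=6
n=13: 1·13 13·1  f→[1+1]=2
[q^14] f(14)=1,f(7)=1,f(2)=1,f(1)=1 ⇒ 4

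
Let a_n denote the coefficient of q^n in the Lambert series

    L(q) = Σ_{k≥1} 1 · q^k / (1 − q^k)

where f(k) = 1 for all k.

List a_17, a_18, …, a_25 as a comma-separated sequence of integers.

d|17:{17,1}  Σf=1+1=2
[q^18] f(18)=1,f(9)=1,f(6)=1,f(3)=1,f(2)=1,f(1)=1 ⇒ 6
n=19: 1·19 19·1  f→[1+1]=2
n=20: 1·20 2·10 4·5 5·4 10·2 20·1  f→[1+1+1+1+1+1]=6
[q^21] f(21)=1,f(7)=1,f(3)=1,f(1)=1 ⇒ 4
[q^22] f(22)=1,f(11)=1,f(2)=1,f(1)=1 ⇒ 4
[q^23] f(23)=1,f(1)=1 ⇒ 2
[q^24] f(1)=1,f(2)=1,f(3)=1,f(4)=1,f(6)=1,f(8)=1,f(12)=1,f(24)=1 ⇒ 8
n=25: 1·25 5·5 25·1  f→[1+1+1]=3

2, 6, 2, 6, 4, 4, 2, 8, 3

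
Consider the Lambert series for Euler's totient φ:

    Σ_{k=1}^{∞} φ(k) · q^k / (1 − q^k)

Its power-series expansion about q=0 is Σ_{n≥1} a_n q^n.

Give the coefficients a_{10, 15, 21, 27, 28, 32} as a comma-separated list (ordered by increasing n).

n=10: 1·10 2·5 5·2 10·1  φ→[1+1+4+4]=10
q^15  k|15↦φ(k): 15:8 5:4 3:2 1:1  a_15=15
n=21: 21·1 7·3 3·7 1·21  φ→[12+6+2+1]=21
d|27:{27,9,3,1}  Σφ=18+6+2+1=27
[q^28] φ(1)=1,φ(2)=1,φ(4)=2,φ(7)=6,φ(14)=6,φ(28)=12 ⇒ 28
d|32:{1,2,4,8,16,32}  Σφ=1+1+2+4+8+16=32

10, 15, 21, 27, 28, 32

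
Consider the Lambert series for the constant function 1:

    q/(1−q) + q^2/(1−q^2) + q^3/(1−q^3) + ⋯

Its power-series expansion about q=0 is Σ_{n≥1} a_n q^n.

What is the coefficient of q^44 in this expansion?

d|44:{44,22,11,4,2,1}  Σf=1+1+1+1+1+1=6

a_44 = 6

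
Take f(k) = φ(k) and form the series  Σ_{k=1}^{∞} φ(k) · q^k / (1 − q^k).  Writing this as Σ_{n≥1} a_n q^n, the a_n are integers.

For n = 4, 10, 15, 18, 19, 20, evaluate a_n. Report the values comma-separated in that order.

n=4: 4·1 2·2 1·4  φ→[2+1+1]=4
n=10: 10·1 5·2 2·5 1·10  φ→[4+4+1+1]=10
n=15: 1·15 3·5 5·3 15·1  φ→[1+2+4+8]=15
[q^18] φ(18)=6,φ(9)=6,φ(6)=2,φ(3)=2,φ(2)=1,φ(1)=1 ⇒ 18
n=19: 1·19 19·1  φ→[1+18]=19
q^20  k|20↦φ(k): 20:8 10:4 5:4 4:2 2:1 1:1  a_20=20

4, 10, 15, 18, 19, 20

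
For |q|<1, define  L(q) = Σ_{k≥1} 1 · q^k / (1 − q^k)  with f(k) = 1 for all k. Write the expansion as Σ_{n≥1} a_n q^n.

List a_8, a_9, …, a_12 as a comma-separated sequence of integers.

q^8  k|8↦f(k): 8:1 4:1 2:1 1:1  a_8=4
d|9:{9,3,1}  Σf=1+1+1=3
q^10  k|10↦f(k): 10:1 5:1 2:1 1:1  a_10=4
d|11:{1,11}  Σf=1+1=2
n=12: 1·12 2·6 3·4 4·3 6·2 12·1  f→[1+1+1+1+1+1]=6

4, 3, 4, 2, 6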